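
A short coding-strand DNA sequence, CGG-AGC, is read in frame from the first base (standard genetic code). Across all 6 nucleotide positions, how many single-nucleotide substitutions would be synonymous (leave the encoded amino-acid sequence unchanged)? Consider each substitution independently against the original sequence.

5

Codon 1 (CGG, Arg): 4 synonymous substitutions.
Codon 2 (AGC, Ser): 1 synonymous substitution.
Total: 4 + 1 = 5.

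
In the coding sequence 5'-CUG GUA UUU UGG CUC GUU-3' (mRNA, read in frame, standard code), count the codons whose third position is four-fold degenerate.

4

Codon 1 CUG (Leu): third position 4-fold.
Codon 2 GUA (Val): third position 4-fold.
Codon 3 UUU (Phe): third position 2-fold.
Codon 4 UGG (Trp): third position 1-fold.
Codon 5 CUC (Leu): third position 4-fold.
Codon 6 GUU (Val): third position 4-fold.
Four-fold degenerate third positions: 4.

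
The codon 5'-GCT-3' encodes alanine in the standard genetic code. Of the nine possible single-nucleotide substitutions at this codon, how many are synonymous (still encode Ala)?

3

Position 1: none → 0 synonymous.
Position 2: none → 0 synonymous.
Position 3: GCC, GCA, GCG → 3 synonymous.
Total: 0 + 0 + 3 = 3.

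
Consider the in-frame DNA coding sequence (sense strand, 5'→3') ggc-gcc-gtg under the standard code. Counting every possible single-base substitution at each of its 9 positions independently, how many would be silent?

9

Codon 1 (GGC, Gly): 3 synonymous substitutions.
Codon 2 (GCC, Ala): 3 synonymous substitutions.
Codon 3 (GTG, Val): 3 synonymous substitutions.
Total: 3 + 3 + 3 = 9.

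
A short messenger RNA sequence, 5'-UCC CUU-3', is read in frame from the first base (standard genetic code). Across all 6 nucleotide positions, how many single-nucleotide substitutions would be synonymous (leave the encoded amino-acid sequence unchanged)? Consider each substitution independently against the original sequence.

Codon 1 (UCC, Ser): 3 synonymous substitutions.
Codon 2 (CUU, Leu): 3 synonymous substitutions.
Total: 3 + 3 = 6.

6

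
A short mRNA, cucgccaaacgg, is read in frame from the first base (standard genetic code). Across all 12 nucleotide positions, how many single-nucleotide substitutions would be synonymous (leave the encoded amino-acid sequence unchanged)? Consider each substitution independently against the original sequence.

11

Codon 1 (CUC, Leu): 3 synonymous substitutions.
Codon 2 (GCC, Ala): 3 synonymous substitutions.
Codon 3 (AAA, Lys): 1 synonymous substitution.
Codon 4 (CGG, Arg): 4 synonymous substitutions.
Total: 3 + 3 + 1 + 4 = 11.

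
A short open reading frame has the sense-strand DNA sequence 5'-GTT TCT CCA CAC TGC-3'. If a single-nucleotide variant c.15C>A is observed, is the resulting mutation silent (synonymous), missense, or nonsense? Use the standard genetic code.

nonsense

Position 15 falls in codon 5: TGC → Cys.
After the substitution the codon is TGA → Stop.
The new codon is a stop codon, so this is a nonsense mutation.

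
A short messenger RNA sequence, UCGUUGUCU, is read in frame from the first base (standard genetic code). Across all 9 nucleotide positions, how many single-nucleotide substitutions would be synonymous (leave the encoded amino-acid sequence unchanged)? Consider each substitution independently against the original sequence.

Codon 1 (UCG, Ser): 3 synonymous substitutions.
Codon 2 (UUG, Leu): 2 synonymous substitutions.
Codon 3 (UCU, Ser): 3 synonymous substitutions.
Total: 3 + 2 + 3 = 8.

8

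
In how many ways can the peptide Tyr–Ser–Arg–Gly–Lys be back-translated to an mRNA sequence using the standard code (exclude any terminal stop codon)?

Tyr: 2 codons.
Ser: 6 codons.
Arg: 6 codons.
Gly: 4 codons.
Lys: 2 codons.
2 × 6 × 6 × 4 × 2 = 576.

576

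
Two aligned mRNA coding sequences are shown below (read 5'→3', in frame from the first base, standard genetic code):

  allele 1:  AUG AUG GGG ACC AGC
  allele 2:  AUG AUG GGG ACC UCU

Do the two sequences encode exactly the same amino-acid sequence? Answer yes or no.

Codon 1: AUG Met / AUG Met — identical.
Codon 2: AUG Met / AUG Met — identical.
Codon 3: GGG Gly / GGG Gly — identical.
Codon 4: ACC Thr / ACC Thr — identical.
Codon 5: AGC Ser / UCU Ser — synonymous.
Nonsynonymous differences: 0 → same protein.

yes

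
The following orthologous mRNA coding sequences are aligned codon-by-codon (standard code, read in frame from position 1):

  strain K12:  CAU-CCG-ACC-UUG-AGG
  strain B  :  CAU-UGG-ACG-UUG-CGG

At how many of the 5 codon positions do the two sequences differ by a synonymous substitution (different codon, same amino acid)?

2

Codon 1: CAU His / CAU His — identical.
Codon 2: CCG Pro / UGG Trp — nonsynonymous.
Codon 3: ACC Thr / ACG Thr — synonymous.
Codon 4: UUG Leu / UUG Leu — identical.
Codon 5: AGG Arg / CGG Arg — synonymous.
Synonymous differences: 2.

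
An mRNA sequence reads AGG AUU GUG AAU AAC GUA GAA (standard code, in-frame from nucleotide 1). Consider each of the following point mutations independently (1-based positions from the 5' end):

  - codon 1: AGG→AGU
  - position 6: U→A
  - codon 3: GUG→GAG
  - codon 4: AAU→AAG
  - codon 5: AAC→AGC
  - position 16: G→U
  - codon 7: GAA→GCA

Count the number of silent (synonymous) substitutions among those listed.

Codon 1: AGG (Arg) → AGU (Ser) — missense.
Codon 2: AUU (Ile) → AUA (Ile) — synonymous.
Codon 3: GUG (Val) → GAG (Glu) — missense.
Codon 4: AAU (Asn) → AAG (Lys) — missense.
Codon 5: AAC (Asn) → AGC (Ser) — missense.
Codon 6: GUA (Val) → UUA (Leu) — missense.
Codon 7: GAA (Glu) → GCA (Ala) — missense.
Synonymous: 1 of 7.

1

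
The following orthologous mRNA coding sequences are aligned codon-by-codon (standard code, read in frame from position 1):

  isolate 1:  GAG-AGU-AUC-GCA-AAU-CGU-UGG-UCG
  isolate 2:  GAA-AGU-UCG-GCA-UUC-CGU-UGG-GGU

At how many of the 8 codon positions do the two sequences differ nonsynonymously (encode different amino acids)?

3

Codon 1: GAG Glu / GAA Glu — synonymous.
Codon 2: AGU Ser / AGU Ser — identical.
Codon 3: AUC Ile / UCG Ser — nonsynonymous.
Codon 4: GCA Ala / GCA Ala — identical.
Codon 5: AAU Asn / UUC Phe — nonsynonymous.
Codon 6: CGU Arg / CGU Arg — identical.
Codon 7: UGG Trp / UGG Trp — identical.
Codon 8: UCG Ser / GGU Gly — nonsynonymous.
Nonsynonymous differences: 3.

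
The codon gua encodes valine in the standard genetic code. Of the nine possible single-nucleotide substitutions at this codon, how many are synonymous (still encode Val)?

Position 1: none → 0 synonymous.
Position 2: none → 0 synonymous.
Position 3: GUU, GUC, GUG → 3 synonymous.
Total: 0 + 0 + 3 = 3.

3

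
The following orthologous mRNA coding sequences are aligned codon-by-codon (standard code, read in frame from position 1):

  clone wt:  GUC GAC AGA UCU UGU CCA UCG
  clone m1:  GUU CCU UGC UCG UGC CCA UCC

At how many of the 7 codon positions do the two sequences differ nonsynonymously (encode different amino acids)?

2

Codon 1: GUC Val / GUU Val — synonymous.
Codon 2: GAC Asp / CCU Pro — nonsynonymous.
Codon 3: AGA Arg / UGC Cys — nonsynonymous.
Codon 4: UCU Ser / UCG Ser — synonymous.
Codon 5: UGU Cys / UGC Cys — synonymous.
Codon 6: CCA Pro / CCA Pro — identical.
Codon 7: UCG Ser / UCC Ser — synonymous.
Nonsynonymous differences: 2.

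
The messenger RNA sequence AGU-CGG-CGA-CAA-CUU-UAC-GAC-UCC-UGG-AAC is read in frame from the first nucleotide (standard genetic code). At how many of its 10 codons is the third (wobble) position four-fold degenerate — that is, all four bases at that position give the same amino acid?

4

Codon 1 AGU (Ser): third position 2-fold.
Codon 2 CGG (Arg): third position 4-fold.
Codon 3 CGA (Arg): third position 4-fold.
Codon 4 CAA (Gln): third position 2-fold.
Codon 5 CUU (Leu): third position 4-fold.
Codon 6 UAC (Tyr): third position 2-fold.
Codon 7 GAC (Asp): third position 2-fold.
Codon 8 UCC (Ser): third position 4-fold.
Codon 9 UGG (Trp): third position 1-fold.
Codon 10 AAC (Asn): third position 2-fold.
Four-fold degenerate third positions: 4.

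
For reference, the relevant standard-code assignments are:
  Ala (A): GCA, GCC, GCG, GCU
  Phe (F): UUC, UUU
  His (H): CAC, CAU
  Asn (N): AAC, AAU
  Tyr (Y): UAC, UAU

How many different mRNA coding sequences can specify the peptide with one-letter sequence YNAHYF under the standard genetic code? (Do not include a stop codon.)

Tyr: 2 codons.
Asn: 2 codons.
Ala: 4 codons.
His: 2 codons.
Tyr: 2 codons.
Phe: 2 codons.
2 × 2 × 4 × 2 × 2 × 2 = 128.

128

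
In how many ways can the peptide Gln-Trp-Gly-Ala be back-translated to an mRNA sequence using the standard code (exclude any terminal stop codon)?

Gln: 2 codons.
Trp: 1 codon.
Gly: 4 codons.
Ala: 4 codons.
2 × 1 × 4 × 4 = 32.

32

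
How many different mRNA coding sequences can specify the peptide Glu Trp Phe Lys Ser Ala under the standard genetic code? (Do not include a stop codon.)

192

Glu: 2 codons.
Trp: 1 codon.
Phe: 2 codons.
Lys: 2 codons.
Ser: 6 codons.
Ala: 4 codons.
2 × 1 × 2 × 2 × 6 × 4 = 192.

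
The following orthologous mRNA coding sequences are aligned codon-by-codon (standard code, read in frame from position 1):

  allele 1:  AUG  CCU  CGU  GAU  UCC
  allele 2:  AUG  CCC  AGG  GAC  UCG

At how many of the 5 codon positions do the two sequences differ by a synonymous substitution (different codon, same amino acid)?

Codon 1: AUG Met / AUG Met — identical.
Codon 2: CCU Pro / CCC Pro — synonymous.
Codon 3: CGU Arg / AGG Arg — synonymous.
Codon 4: GAU Asp / GAC Asp — synonymous.
Codon 5: UCC Ser / UCG Ser — synonymous.
Synonymous differences: 4.

4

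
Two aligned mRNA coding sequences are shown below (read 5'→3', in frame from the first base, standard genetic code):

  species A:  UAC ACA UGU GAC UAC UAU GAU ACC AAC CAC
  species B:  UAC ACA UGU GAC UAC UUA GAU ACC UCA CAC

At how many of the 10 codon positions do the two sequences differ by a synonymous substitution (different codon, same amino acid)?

Codon 1: UAC Tyr / UAC Tyr — identical.
Codon 2: ACA Thr / ACA Thr — identical.
Codon 3: UGU Cys / UGU Cys — identical.
Codon 4: GAC Asp / GAC Asp — identical.
Codon 5: UAC Tyr / UAC Tyr — identical.
Codon 6: UAU Tyr / UUA Leu — nonsynonymous.
Codon 7: GAU Asp / GAU Asp — identical.
Codon 8: ACC Thr / ACC Thr — identical.
Codon 9: AAC Asn / UCA Ser — nonsynonymous.
Codon 10: CAC His / CAC His — identical.
Synonymous differences: 0.

0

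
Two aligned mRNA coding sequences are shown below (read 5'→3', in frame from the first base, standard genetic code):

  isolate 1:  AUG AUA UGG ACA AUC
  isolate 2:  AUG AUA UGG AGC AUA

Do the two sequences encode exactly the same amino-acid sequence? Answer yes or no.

Codon 1: AUG Met / AUG Met — identical.
Codon 2: AUA Ile / AUA Ile — identical.
Codon 3: UGG Trp / UGG Trp — identical.
Codon 4: ACA Thr / AGC Ser — nonsynonymous.
Codon 5: AUC Ile / AUA Ile — synonymous.
Nonsynonymous differences: 1 → different protein.

no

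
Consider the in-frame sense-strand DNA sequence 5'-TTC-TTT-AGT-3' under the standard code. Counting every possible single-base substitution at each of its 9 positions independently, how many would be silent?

3

Codon 1 (TTC, Phe): 1 synonymous substitution.
Codon 2 (TTT, Phe): 1 synonymous substitution.
Codon 3 (AGT, Ser): 1 synonymous substitution.
Total: 1 + 1 + 1 = 3.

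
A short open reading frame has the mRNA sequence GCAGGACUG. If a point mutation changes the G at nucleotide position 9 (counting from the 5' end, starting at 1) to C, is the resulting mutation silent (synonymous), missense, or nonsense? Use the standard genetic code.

Position 9 falls in codon 3: CUG → Leu.
After the substitution the codon is CUC → Leu.
Both encode Leu, so the change is synonymous.

silent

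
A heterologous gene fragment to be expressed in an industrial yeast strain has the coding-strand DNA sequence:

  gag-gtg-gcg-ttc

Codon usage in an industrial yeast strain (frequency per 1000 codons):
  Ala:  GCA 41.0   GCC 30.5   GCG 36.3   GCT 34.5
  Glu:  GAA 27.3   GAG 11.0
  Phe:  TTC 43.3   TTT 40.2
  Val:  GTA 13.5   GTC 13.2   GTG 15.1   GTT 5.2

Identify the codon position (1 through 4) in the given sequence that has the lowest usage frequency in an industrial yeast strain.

Codon 1 GAG (Glu): 11.0 per 1000.
Codon 2 GTG (Val): 15.1 per 1000.
Codon 3 GCG (Ala): 36.3 per 1000.
Codon 4 TTC (Phe): 43.3 per 1000.
Lowest frequency is 11.0 at codon 1.

1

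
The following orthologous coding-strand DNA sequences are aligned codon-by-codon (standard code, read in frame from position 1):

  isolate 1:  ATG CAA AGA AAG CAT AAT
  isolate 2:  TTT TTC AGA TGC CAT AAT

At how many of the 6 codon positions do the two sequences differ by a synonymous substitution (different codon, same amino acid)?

0

Codon 1: ATG Met / TTT Phe — nonsynonymous.
Codon 2: CAA Gln / TTC Phe — nonsynonymous.
Codon 3: AGA Arg / AGA Arg — identical.
Codon 4: AAG Lys / TGC Cys — nonsynonymous.
Codon 5: CAT His / CAT His — identical.
Codon 6: AAT Asn / AAT Asn — identical.
Synonymous differences: 0.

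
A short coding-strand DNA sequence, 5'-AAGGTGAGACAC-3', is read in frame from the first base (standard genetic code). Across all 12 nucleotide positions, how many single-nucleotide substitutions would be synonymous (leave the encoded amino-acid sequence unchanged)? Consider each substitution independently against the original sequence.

Codon 1 (AAG, Lys): 1 synonymous substitution.
Codon 2 (GTG, Val): 3 synonymous substitutions.
Codon 3 (AGA, Arg): 2 synonymous substitutions.
Codon 4 (CAC, His): 1 synonymous substitution.
Total: 1 + 3 + 2 + 1 = 7.

7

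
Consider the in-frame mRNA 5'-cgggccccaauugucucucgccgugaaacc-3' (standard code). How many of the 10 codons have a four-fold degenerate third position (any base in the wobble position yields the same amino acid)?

Codon 1 CGG (Arg): third position 4-fold.
Codon 2 GCC (Ala): third position 4-fold.
Codon 3 CCA (Pro): third position 4-fold.
Codon 4 AUU (Ile): third position 3-fold.
Codon 5 GUC (Val): third position 4-fold.
Codon 6 UCU (Ser): third position 4-fold.
Codon 7 CGC (Arg): third position 4-fold.
Codon 8 CGU (Arg): third position 4-fold.
Codon 9 GAA (Glu): third position 2-fold.
Codon 10 ACC (Thr): third position 4-fold.
Four-fold degenerate third positions: 8.

8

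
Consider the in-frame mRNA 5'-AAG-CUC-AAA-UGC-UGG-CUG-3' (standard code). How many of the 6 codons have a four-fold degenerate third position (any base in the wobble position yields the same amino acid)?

2

Codon 1 AAG (Lys): third position 2-fold.
Codon 2 CUC (Leu): third position 4-fold.
Codon 3 AAA (Lys): third position 2-fold.
Codon 4 UGC (Cys): third position 2-fold.
Codon 5 UGG (Trp): third position 1-fold.
Codon 6 CUG (Leu): third position 4-fold.
Four-fold degenerate third positions: 2.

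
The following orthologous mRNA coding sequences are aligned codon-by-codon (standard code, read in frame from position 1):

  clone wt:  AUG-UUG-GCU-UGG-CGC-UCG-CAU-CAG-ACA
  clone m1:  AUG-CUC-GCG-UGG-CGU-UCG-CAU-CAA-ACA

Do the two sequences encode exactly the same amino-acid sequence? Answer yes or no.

yes

Codon 1: AUG Met / AUG Met — identical.
Codon 2: UUG Leu / CUC Leu — synonymous.
Codon 3: GCU Ala / GCG Ala — synonymous.
Codon 4: UGG Trp / UGG Trp — identical.
Codon 5: CGC Arg / CGU Arg — synonymous.
Codon 6: UCG Ser / UCG Ser — identical.
Codon 7: CAU His / CAU His — identical.
Codon 8: CAG Gln / CAA Gln — synonymous.
Codon 9: ACA Thr / ACA Thr — identical.
Nonsynonymous differences: 0 → same protein.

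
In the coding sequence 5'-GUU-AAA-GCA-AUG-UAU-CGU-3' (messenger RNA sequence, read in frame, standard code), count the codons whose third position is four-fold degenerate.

Codon 1 GUU (Val): third position 4-fold.
Codon 2 AAA (Lys): third position 2-fold.
Codon 3 GCA (Ala): third position 4-fold.
Codon 4 AUG (Met): third position 1-fold.
Codon 5 UAU (Tyr): third position 2-fold.
Codon 6 CGU (Arg): third position 4-fold.
Four-fold degenerate third positions: 3.

3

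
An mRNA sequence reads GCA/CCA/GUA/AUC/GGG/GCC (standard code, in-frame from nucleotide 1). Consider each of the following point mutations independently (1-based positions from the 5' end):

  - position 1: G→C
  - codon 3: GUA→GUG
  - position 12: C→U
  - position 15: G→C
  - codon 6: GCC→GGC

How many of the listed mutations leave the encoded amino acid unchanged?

3

Codon 1: GCA (Ala) → CCA (Pro) — missense.
Codon 3: GUA (Val) → GUG (Val) — synonymous.
Codon 4: AUC (Ile) → AUU (Ile) — synonymous.
Codon 5: GGG (Gly) → GGC (Gly) — synonymous.
Codon 6: GCC (Ala) → GGC (Gly) — missense.
Synonymous: 3 of 5.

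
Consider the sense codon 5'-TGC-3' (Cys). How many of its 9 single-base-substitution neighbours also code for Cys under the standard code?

Position 1: none → 0 synonymous.
Position 2: none → 0 synonymous.
Position 3: TGT → 1 synonymous.
Total: 0 + 0 + 1 = 1.

1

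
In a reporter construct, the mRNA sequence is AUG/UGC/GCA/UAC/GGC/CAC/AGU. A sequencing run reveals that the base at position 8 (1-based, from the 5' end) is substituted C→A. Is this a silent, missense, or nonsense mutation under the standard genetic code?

missense

Position 8 falls in codon 3: GCA → Ala.
After the substitution the codon is GAA → Glu.
Ala ≠ Glu, so this is a missense mutation.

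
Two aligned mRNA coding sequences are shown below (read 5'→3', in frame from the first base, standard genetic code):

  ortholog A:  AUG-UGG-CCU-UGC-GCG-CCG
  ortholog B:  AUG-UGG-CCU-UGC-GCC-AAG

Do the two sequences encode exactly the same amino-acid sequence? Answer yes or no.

Codon 1: AUG Met / AUG Met — identical.
Codon 2: UGG Trp / UGG Trp — identical.
Codon 3: CCU Pro / CCU Pro — identical.
Codon 4: UGC Cys / UGC Cys — identical.
Codon 5: GCG Ala / GCC Ala — synonymous.
Codon 6: CCG Pro / AAG Lys — nonsynonymous.
Nonsynonymous differences: 1 → different protein.

no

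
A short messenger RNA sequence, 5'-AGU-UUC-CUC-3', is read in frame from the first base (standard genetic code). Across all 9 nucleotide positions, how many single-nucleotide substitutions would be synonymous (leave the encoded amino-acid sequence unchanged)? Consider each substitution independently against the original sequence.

5

Codon 1 (AGU, Ser): 1 synonymous substitution.
Codon 2 (UUC, Phe): 1 synonymous substitution.
Codon 3 (CUC, Leu): 3 synonymous substitutions.
Total: 1 + 1 + 3 = 5.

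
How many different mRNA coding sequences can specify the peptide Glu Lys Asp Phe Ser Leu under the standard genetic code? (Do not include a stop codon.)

576

Glu: 2 codons.
Lys: 2 codons.
Asp: 2 codons.
Phe: 2 codons.
Ser: 6 codons.
Leu: 6 codons.
2 × 2 × 2 × 2 × 6 × 6 = 576.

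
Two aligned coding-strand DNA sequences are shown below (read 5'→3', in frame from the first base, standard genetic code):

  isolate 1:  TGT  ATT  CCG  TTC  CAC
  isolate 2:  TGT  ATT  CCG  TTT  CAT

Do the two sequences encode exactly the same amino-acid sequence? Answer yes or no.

yes

Codon 1: TGT Cys / TGT Cys — identical.
Codon 2: ATT Ile / ATT Ile — identical.
Codon 3: CCG Pro / CCG Pro — identical.
Codon 4: TTC Phe / TTT Phe — synonymous.
Codon 5: CAC His / CAT His — synonymous.
Nonsynonymous differences: 0 → same protein.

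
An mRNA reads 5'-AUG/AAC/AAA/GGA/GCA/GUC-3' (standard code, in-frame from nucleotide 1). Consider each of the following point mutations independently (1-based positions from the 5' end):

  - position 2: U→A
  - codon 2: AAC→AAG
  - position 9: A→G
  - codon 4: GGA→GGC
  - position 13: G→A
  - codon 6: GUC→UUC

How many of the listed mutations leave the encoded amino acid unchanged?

2

Codon 1: AUG (Met) → AAG (Lys) — missense.
Codon 2: AAC (Asn) → AAG (Lys) — missense.
Codon 3: AAA (Lys) → AAG (Lys) — synonymous.
Codon 4: GGA (Gly) → GGC (Gly) — synonymous.
Codon 5: GCA (Ala) → ACA (Thr) — missense.
Codon 6: GUC (Val) → UUC (Phe) — missense.
Synonymous: 2 of 6.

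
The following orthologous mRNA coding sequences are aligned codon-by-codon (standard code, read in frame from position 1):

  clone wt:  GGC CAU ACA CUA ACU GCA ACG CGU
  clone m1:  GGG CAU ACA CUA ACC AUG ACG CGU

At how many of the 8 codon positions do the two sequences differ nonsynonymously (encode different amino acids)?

1

Codon 1: GGC Gly / GGG Gly — synonymous.
Codon 2: CAU His / CAU His — identical.
Codon 3: ACA Thr / ACA Thr — identical.
Codon 4: CUA Leu / CUA Leu — identical.
Codon 5: ACU Thr / ACC Thr — synonymous.
Codon 6: GCA Ala / AUG Met — nonsynonymous.
Codon 7: ACG Thr / ACG Thr — identical.
Codon 8: CGU Arg / CGU Arg — identical.
Nonsynonymous differences: 1.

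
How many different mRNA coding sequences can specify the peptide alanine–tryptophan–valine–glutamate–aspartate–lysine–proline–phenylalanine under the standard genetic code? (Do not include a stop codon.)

1024

Ala: 4 codons.
Trp: 1 codon.
Val: 4 codons.
Glu: 2 codons.
Asp: 2 codons.
Lys: 2 codons.
Pro: 4 codons.
Phe: 2 codons.
4 × 1 × 4 × 2 × 2 × 2 × 4 × 2 = 1024.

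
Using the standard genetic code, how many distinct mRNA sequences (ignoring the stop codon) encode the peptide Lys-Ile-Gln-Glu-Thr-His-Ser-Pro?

Lys: 2 codons.
Ile: 3 codons.
Gln: 2 codons.
Glu: 2 codons.
Thr: 4 codons.
His: 2 codons.
Ser: 6 codons.
Pro: 4 codons.
2 × 3 × 2 × 2 × 4 × 2 × 6 × 4 = 4608.

4608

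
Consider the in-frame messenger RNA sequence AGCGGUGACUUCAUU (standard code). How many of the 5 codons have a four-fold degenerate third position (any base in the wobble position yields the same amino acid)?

1

Codon 1 AGC (Ser): third position 2-fold.
Codon 2 GGU (Gly): third position 4-fold.
Codon 3 GAC (Asp): third position 2-fold.
Codon 4 UUC (Phe): third position 2-fold.
Codon 5 AUU (Ile): third position 3-fold.
Four-fold degenerate third positions: 1.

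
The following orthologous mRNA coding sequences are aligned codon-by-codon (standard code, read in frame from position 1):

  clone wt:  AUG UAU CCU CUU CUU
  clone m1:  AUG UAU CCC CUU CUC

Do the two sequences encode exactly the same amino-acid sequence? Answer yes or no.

yes

Codon 1: AUG Met / AUG Met — identical.
Codon 2: UAU Tyr / UAU Tyr — identical.
Codon 3: CCU Pro / CCC Pro — synonymous.
Codon 4: CUU Leu / CUU Leu — identical.
Codon 5: CUU Leu / CUC Leu — synonymous.
Nonsynonymous differences: 0 → same protein.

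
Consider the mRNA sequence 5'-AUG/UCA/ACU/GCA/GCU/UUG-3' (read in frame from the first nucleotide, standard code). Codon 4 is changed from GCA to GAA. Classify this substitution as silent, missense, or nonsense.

Position 11 falls in codon 4: GCA → Ala.
After the substitution the codon is GAA → Glu.
Ala ≠ Glu, so this is a missense mutation.

missense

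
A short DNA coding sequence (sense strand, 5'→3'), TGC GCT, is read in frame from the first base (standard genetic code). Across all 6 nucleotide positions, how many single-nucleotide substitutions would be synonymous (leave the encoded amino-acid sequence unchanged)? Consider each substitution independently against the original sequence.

Codon 1 (TGC, Cys): 1 synonymous substitution.
Codon 2 (GCT, Ala): 3 synonymous substitutions.
Total: 1 + 3 = 4.

4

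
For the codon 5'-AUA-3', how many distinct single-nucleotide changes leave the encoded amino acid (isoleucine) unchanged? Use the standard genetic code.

Position 1: none → 0 synonymous.
Position 2: none → 0 synonymous.
Position 3: AUU, AUC → 2 synonymous.
Total: 0 + 0 + 2 = 2.

2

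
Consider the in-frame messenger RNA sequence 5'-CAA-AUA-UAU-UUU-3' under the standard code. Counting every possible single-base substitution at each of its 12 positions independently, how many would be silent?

Codon 1 (CAA, Gln): 1 synonymous substitution.
Codon 2 (AUA, Ile): 2 synonymous substitutions.
Codon 3 (UAU, Tyr): 1 synonymous substitution.
Codon 4 (UUU, Phe): 1 synonymous substitution.
Total: 1 + 2 + 1 + 1 = 5.

5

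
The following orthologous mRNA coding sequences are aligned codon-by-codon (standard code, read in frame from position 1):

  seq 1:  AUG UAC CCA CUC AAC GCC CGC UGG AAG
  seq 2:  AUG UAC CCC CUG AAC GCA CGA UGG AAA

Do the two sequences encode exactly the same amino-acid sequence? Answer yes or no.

Codon 1: AUG Met / AUG Met — identical.
Codon 2: UAC Tyr / UAC Tyr — identical.
Codon 3: CCA Pro / CCC Pro — synonymous.
Codon 4: CUC Leu / CUG Leu — synonymous.
Codon 5: AAC Asn / AAC Asn — identical.
Codon 6: GCC Ala / GCA Ala — synonymous.
Codon 7: CGC Arg / CGA Arg — synonymous.
Codon 8: UGG Trp / UGG Trp — identical.
Codon 9: AAG Lys / AAA Lys — synonymous.
Nonsynonymous differences: 0 → same protein.

yes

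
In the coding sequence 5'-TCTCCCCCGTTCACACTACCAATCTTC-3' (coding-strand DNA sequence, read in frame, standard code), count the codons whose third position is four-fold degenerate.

Codon 1 TCT (Ser): third position 4-fold.
Codon 2 CCC (Pro): third position 4-fold.
Codon 3 CCG (Pro): third position 4-fold.
Codon 4 TTC (Phe): third position 2-fold.
Codon 5 ACA (Thr): third position 4-fold.
Codon 6 CTA (Leu): third position 4-fold.
Codon 7 CCA (Pro): third position 4-fold.
Codon 8 ATC (Ile): third position 3-fold.
Codon 9 TTC (Phe): third position 2-fold.
Four-fold degenerate third positions: 6.

6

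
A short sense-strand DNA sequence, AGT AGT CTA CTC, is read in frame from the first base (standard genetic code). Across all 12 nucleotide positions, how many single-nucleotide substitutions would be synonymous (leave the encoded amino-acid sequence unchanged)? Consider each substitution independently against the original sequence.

9

Codon 1 (AGT, Ser): 1 synonymous substitution.
Codon 2 (AGT, Ser): 1 synonymous substitution.
Codon 3 (CTA, Leu): 4 synonymous substitutions.
Codon 4 (CTC, Leu): 3 synonymous substitutions.
Total: 1 + 1 + 4 + 3 = 9.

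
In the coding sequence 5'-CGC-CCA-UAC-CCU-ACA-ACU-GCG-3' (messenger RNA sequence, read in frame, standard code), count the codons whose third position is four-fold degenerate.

Codon 1 CGC (Arg): third position 4-fold.
Codon 2 CCA (Pro): third position 4-fold.
Codon 3 UAC (Tyr): third position 2-fold.
Codon 4 CCU (Pro): third position 4-fold.
Codon 5 ACA (Thr): third position 4-fold.
Codon 6 ACU (Thr): third position 4-fold.
Codon 7 GCG (Ala): third position 4-fold.
Four-fold degenerate third positions: 6.

6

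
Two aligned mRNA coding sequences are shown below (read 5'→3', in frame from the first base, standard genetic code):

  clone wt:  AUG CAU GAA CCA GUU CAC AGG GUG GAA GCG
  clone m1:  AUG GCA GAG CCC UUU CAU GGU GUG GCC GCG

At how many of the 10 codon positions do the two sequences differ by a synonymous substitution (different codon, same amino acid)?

Codon 1: AUG Met / AUG Met — identical.
Codon 2: CAU His / GCA Ala — nonsynonymous.
Codon 3: GAA Glu / GAG Glu — synonymous.
Codon 4: CCA Pro / CCC Pro — synonymous.
Codon 5: GUU Val / UUU Phe — nonsynonymous.
Codon 6: CAC His / CAU His — synonymous.
Codon 7: AGG Arg / GGU Gly — nonsynonymous.
Codon 8: GUG Val / GUG Val — identical.
Codon 9: GAA Glu / GCC Ala — nonsynonymous.
Codon 10: GCG Ala / GCG Ala — identical.
Synonymous differences: 3.

3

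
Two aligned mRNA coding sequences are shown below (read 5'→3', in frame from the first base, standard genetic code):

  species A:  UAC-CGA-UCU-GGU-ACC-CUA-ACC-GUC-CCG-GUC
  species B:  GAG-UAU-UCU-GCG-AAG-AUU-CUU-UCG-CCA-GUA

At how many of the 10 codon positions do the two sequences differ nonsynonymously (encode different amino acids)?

7

Codon 1: UAC Tyr / GAG Glu — nonsynonymous.
Codon 2: CGA Arg / UAU Tyr — nonsynonymous.
Codon 3: UCU Ser / UCU Ser — identical.
Codon 4: GGU Gly / GCG Ala — nonsynonymous.
Codon 5: ACC Thr / AAG Lys — nonsynonymous.
Codon 6: CUA Leu / AUU Ile — nonsynonymous.
Codon 7: ACC Thr / CUU Leu — nonsynonymous.
Codon 8: GUC Val / UCG Ser — nonsynonymous.
Codon 9: CCG Pro / CCA Pro — synonymous.
Codon 10: GUC Val / GUA Val — synonymous.
Nonsynonymous differences: 7.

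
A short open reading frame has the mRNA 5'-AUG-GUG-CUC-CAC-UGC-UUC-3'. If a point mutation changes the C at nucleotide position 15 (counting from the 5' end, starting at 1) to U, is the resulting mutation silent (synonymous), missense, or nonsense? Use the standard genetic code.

Position 15 falls in codon 5: UGC → Cys.
After the substitution the codon is UGU → Cys.
Both encode Cys, so the change is synonymous.

silent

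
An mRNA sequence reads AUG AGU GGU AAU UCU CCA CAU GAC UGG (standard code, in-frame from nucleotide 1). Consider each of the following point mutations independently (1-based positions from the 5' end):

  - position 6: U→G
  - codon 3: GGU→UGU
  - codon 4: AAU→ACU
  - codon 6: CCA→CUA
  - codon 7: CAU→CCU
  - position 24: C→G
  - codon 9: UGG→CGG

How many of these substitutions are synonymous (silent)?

0

Codon 2: AGU (Ser) → AGG (Arg) — missense.
Codon 3: GGU (Gly) → UGU (Cys) — missense.
Codon 4: AAU (Asn) → ACU (Thr) — missense.
Codon 6: CCA (Pro) → CUA (Leu) — missense.
Codon 7: CAU (His) → CCU (Pro) — missense.
Codon 8: GAC (Asp) → GAG (Glu) — missense.
Codon 9: UGG (Trp) → CGG (Arg) — missense.
Synonymous: 0 of 7.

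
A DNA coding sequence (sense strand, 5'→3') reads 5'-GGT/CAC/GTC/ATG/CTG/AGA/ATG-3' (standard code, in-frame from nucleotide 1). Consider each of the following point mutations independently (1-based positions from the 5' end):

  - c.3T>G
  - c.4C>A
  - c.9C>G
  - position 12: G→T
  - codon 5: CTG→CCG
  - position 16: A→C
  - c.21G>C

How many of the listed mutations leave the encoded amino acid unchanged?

Codon 1: GGT (Gly) → GGG (Gly) — synonymous.
Codon 2: CAC (His) → AAC (Asn) — missense.
Codon 3: GTC (Val) → GTG (Val) — synonymous.
Codon 4: ATG (Met) → ATT (Ile) — missense.
Codon 5: CTG (Leu) → CCG (Pro) — missense.
Codon 6: AGA (Arg) → CGA (Arg) — synonymous.
Codon 7: ATG (Met) → ATC (Ile) — missense.
Synonymous: 3 of 7.

3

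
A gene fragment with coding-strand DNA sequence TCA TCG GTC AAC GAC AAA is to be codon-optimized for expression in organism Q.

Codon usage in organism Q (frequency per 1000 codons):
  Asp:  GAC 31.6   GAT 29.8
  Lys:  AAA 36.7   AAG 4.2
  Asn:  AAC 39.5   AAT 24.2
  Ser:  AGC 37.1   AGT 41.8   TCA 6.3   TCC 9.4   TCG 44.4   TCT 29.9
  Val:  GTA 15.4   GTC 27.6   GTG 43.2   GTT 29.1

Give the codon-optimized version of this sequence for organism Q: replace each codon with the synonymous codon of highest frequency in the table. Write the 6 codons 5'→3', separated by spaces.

TCG TCG GTG AAC GAC AAA

Codon 1 (Ser): best is TCG at 44.4.
Codon 2 (Ser): best is TCG at 44.4.
Codon 3 (Val): best is GTG at 43.2.
Codon 4 (Asn): best is AAC at 39.5.
Codon 5 (Asp): best is GAC at 31.6.
Codon 6 (Lys): best is AAA at 36.7.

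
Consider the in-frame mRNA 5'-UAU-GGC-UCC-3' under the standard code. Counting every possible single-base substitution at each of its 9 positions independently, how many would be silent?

7

Codon 1 (UAU, Tyr): 1 synonymous substitution.
Codon 2 (GGC, Gly): 3 synonymous substitutions.
Codon 3 (UCC, Ser): 3 synonymous substitutions.
Total: 1 + 3 + 3 = 7.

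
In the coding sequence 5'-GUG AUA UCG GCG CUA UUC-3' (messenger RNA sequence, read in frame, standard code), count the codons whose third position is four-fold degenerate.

Codon 1 GUG (Val): third position 4-fold.
Codon 2 AUA (Ile): third position 3-fold.
Codon 3 UCG (Ser): third position 4-fold.
Codon 4 GCG (Ala): third position 4-fold.
Codon 5 CUA (Leu): third position 4-fold.
Codon 6 UUC (Phe): third position 2-fold.
Four-fold degenerate third positions: 4.

4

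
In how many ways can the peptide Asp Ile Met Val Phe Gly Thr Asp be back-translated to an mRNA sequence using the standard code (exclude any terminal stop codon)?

Asp: 2 codons.
Ile: 3 codons.
Met: 1 codon.
Val: 4 codons.
Phe: 2 codons.
Gly: 4 codons.
Thr: 4 codons.
Asp: 2 codons.
2 × 3 × 1 × 4 × 2 × 4 × 4 × 2 = 1536.

1536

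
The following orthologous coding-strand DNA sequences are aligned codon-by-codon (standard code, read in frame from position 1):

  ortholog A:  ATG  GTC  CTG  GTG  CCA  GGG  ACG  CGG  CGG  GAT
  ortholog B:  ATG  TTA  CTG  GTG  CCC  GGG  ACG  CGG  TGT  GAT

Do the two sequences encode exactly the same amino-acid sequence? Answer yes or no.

no

Codon 1: ATG Met / ATG Met — identical.
Codon 2: GTC Val / TTA Leu — nonsynonymous.
Codon 3: CTG Leu / CTG Leu — identical.
Codon 4: GTG Val / GTG Val — identical.
Codon 5: CCA Pro / CCC Pro — synonymous.
Codon 6: GGG Gly / GGG Gly — identical.
Codon 7: ACG Thr / ACG Thr — identical.
Codon 8: CGG Arg / CGG Arg — identical.
Codon 9: CGG Arg / TGT Cys — nonsynonymous.
Codon 10: GAT Asp / GAT Asp — identical.
Nonsynonymous differences: 2 → different protein.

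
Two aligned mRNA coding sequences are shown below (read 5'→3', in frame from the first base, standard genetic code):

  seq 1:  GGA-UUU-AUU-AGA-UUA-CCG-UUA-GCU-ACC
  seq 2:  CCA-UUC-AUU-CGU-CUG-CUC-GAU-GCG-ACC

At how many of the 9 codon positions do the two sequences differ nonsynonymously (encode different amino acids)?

Codon 1: GGA Gly / CCA Pro — nonsynonymous.
Codon 2: UUU Phe / UUC Phe — synonymous.
Codon 3: AUU Ile / AUU Ile — identical.
Codon 4: AGA Arg / CGU Arg — synonymous.
Codon 5: UUA Leu / CUG Leu — synonymous.
Codon 6: CCG Pro / CUC Leu — nonsynonymous.
Codon 7: UUA Leu / GAU Asp — nonsynonymous.
Codon 8: GCU Ala / GCG Ala — synonymous.
Codon 9: ACC Thr / ACC Thr — identical.
Nonsynonymous differences: 3.

3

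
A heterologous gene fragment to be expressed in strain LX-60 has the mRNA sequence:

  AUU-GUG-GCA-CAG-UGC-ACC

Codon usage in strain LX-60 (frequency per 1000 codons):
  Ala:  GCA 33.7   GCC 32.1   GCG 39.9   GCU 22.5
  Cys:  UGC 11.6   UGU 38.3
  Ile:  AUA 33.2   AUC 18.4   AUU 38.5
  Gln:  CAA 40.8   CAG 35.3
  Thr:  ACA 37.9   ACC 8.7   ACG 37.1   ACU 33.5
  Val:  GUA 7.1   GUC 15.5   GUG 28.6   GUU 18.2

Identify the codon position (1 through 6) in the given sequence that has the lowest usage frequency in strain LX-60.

Codon 1 AUU (Ile): 38.5 per 1000.
Codon 2 GUG (Val): 28.6 per 1000.
Codon 3 GCA (Ala): 33.7 per 1000.
Codon 4 CAG (Gln): 35.3 per 1000.
Codon 5 UGC (Cys): 11.6 per 1000.
Codon 6 ACC (Thr): 8.7 per 1000.
Lowest frequency is 8.7 at codon 6.

6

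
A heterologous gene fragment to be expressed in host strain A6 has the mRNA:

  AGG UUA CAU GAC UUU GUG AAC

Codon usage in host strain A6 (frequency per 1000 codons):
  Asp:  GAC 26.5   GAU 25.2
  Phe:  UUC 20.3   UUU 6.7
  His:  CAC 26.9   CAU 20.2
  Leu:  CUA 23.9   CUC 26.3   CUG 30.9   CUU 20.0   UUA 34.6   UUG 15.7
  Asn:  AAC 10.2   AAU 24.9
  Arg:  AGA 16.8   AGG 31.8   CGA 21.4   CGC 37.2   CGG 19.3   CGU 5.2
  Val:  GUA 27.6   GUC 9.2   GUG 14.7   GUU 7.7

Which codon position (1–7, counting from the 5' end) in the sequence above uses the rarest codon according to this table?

5

Codon 1 AGG (Arg): 31.8 per 1000.
Codon 2 UUA (Leu): 34.6 per 1000.
Codon 3 CAU (His): 20.2 per 1000.
Codon 4 GAC (Asp): 26.5 per 1000.
Codon 5 UUU (Phe): 6.7 per 1000.
Codon 6 GUG (Val): 14.7 per 1000.
Codon 7 AAC (Asn): 10.2 per 1000.
Lowest frequency is 6.7 at codon 5.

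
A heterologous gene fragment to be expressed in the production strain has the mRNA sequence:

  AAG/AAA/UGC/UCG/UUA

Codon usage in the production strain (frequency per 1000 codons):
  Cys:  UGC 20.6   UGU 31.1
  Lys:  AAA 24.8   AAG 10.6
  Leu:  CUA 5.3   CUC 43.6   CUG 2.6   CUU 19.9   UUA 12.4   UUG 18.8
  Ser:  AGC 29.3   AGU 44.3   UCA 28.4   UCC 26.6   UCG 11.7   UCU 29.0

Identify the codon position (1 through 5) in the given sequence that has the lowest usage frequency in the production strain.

Codon 1 AAG (Lys): 10.6 per 1000.
Codon 2 AAA (Lys): 24.8 per 1000.
Codon 3 UGC (Cys): 20.6 per 1000.
Codon 4 UCG (Ser): 11.7 per 1000.
Codon 5 UUA (Leu): 12.4 per 1000.
Lowest frequency is 10.6 at codon 1.

1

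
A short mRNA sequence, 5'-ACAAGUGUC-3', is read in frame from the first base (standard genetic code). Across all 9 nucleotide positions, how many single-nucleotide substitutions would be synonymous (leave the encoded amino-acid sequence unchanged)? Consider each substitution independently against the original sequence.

Codon 1 (ACA, Thr): 3 synonymous substitutions.
Codon 2 (AGU, Ser): 1 synonymous substitution.
Codon 3 (GUC, Val): 3 synonymous substitutions.
Total: 3 + 1 + 3 = 7.

7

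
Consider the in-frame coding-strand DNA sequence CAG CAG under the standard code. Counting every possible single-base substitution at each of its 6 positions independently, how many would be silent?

2

Codon 1 (CAG, Gln): 1 synonymous substitution.
Codon 2 (CAG, Gln): 1 synonymous substitution.
Total: 1 + 1 = 2.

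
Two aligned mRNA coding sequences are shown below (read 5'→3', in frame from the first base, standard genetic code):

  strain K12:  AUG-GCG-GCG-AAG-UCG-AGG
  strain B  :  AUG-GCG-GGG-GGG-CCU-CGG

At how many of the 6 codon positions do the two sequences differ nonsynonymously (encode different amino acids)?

3

Codon 1: AUG Met / AUG Met — identical.
Codon 2: GCG Ala / GCG Ala — identical.
Codon 3: GCG Ala / GGG Gly — nonsynonymous.
Codon 4: AAG Lys / GGG Gly — nonsynonymous.
Codon 5: UCG Ser / CCU Pro — nonsynonymous.
Codon 6: AGG Arg / CGG Arg — synonymous.
Nonsynonymous differences: 3.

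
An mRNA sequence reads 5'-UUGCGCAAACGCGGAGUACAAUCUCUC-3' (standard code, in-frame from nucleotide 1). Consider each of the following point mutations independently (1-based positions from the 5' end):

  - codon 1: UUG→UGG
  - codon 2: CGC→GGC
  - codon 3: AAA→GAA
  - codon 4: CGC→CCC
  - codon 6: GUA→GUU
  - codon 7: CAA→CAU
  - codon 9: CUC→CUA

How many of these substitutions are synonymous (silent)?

2

Codon 1: UUG (Leu) → UGG (Trp) — missense.
Codon 2: CGC (Arg) → GGC (Gly) — missense.
Codon 3: AAA (Lys) → GAA (Glu) — missense.
Codon 4: CGC (Arg) → CCC (Pro) — missense.
Codon 6: GUA (Val) → GUU (Val) — synonymous.
Codon 7: CAA (Gln) → CAU (His) — missense.
Codon 9: CUC (Leu) → CUA (Leu) — synonymous.
Synonymous: 2 of 7.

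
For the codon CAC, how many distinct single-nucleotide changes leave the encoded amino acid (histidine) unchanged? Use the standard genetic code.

1

Position 1: none → 0 synonymous.
Position 2: none → 0 synonymous.
Position 3: CAU → 1 synonymous.
Total: 0 + 0 + 1 = 1.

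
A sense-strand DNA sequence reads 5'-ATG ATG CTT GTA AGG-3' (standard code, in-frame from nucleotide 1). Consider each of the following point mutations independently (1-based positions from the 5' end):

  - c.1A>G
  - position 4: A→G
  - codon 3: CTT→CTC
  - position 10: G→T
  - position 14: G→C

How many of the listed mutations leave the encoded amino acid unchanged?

Codon 1: ATG (Met) → GTG (Val) — missense.
Codon 2: ATG (Met) → GTG (Val) — missense.
Codon 3: CTT (Leu) → CTC (Leu) — synonymous.
Codon 4: GTA (Val) → TTA (Leu) — missense.
Codon 5: AGG (Arg) → ACG (Thr) — missense.
Synonymous: 1 of 5.

1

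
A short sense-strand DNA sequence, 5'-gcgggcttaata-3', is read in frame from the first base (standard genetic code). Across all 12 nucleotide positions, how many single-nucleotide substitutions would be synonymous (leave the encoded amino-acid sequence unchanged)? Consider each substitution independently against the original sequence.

Codon 1 (GCG, Ala): 3 synonymous substitutions.
Codon 2 (GGC, Gly): 3 synonymous substitutions.
Codon 3 (TTA, Leu): 2 synonymous substitutions.
Codon 4 (ATA, Ile): 2 synonymous substitutions.
Total: 3 + 3 + 2 + 2 = 10.

10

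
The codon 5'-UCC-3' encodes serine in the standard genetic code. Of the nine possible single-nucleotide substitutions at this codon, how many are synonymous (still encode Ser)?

3

Position 1: none → 0 synonymous.
Position 2: none → 0 synonymous.
Position 3: UCU, UCA, UCG → 3 synonymous.
Total: 0 + 0 + 3 = 3.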